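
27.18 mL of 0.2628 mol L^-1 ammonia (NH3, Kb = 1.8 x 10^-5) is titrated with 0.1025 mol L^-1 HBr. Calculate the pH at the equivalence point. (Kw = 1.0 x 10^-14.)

n(NH3) = 0.2628 x 0.02718 = 0.007143 mol; V(HBr) at equivalence = 0.007143/0.1025 = 0.06969 L.
At equivalence the base is fully converted to NH4+; total volume = 0.09687 L, so [NH4+] = 0.007143/0.09687 = 0.07374 M.
Ka(NH4+) = Kw/Kb = 1.0e-14 / 1.8 x 10^-5 = 5.56e-10.
[H^+] = sqrt(Ka x [NH4+]) = sqrt(5.56e-10 x 0.07374) = 6.40e-6 M.
pH = -log(6.40e-6) = 5.19.

5.19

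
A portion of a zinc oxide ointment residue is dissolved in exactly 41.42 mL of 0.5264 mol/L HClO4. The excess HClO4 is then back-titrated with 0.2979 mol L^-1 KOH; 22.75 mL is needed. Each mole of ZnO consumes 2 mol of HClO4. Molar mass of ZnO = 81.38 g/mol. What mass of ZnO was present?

Total n(HClO4) added = 0.5264 x 0.04142 = 0.02180 mol.
n(KOH) used = 0.2979 x 0.02275 = 0.006777 mol, which equals the excess n(HClO4).
So n(HClO4) consumed by the sample = 0.02180 - 0.006777 = 0.01503 mol.
n(ZnO) = 0.01503 / 2 = 0.007513 mol.
mass = 0.007513 mol x 81.38 g/mol = 0.611 g.

0.611 g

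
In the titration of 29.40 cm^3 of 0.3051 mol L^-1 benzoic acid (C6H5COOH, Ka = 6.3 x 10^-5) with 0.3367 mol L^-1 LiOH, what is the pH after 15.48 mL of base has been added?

4.34

Initial n(C6H5COOH) = 0.3051 x 0.02940 = 0.008970 mol.
n(LiOH) added = 0.3367 x 0.01548 = 0.005212 mol, converting that many moles of C6H5COOH to C6H5COO-.
Remaining n(C6H5COOH) = 0.003758 mol; n(C6H5COO-) = 0.005212 mol.
By Henderson-Hasselbalch, pH = pKa + log([A^-]/[HA]) = 4.20 + log(0.005212/0.003758) = 4.20 + (+0.14) = 4.34.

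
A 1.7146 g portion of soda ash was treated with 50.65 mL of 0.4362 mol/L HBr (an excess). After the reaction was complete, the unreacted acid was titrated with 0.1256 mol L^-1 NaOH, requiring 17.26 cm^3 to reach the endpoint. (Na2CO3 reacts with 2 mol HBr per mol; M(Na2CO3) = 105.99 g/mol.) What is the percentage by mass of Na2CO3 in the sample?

Total n(HBr) added = 0.4362 x 0.05065 = 0.02209 mol.
n(NaOH) used = 0.1256 x 0.01726 = 0.002168 mol, which equals the excess n(HBr).
So n(HBr) consumed by the sample = 0.02209 - 0.002168 = 0.01993 mol.
n(Na2CO3) = 0.01993 / 2 = 0.009963 mol.
mass Na2CO3 = 0.009963 x 105.99 = 1.056 g, so %Na2CO3 = 1.056/1.7146 x 100 = 61.6%.

61.6%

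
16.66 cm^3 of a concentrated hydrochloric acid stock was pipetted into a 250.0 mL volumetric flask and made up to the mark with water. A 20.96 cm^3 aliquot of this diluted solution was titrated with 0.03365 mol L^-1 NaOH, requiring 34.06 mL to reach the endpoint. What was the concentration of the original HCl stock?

n(NaOH) = 0.03365 x 0.03406 = 0.001146 mol.
n(HCl) in the aliquot = 0.001146 mol.
[diluted HCl] = 0.001146 / 0.02096 = 0.05468 M.
Dilution factor = 250.0/16.66 = 15.01, so [stock] = 0.05468 x 15.01 = 0.821 M.

0.821 M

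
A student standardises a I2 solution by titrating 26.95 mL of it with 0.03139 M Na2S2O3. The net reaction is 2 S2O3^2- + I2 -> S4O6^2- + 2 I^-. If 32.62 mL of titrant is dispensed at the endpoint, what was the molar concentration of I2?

n(Na2S2O3) = 0.03139 x 0.03262 = 0.001024 mol.
From the balanced equation, 2 mol Na2S2O3 reacts with 1 mol I2, so n(I2) = 0.001024 x 1/2 = 0.0005120 mol.
[I2] = 0.0005120 / 0.02695 L = 0.0190 M.

0.0190 M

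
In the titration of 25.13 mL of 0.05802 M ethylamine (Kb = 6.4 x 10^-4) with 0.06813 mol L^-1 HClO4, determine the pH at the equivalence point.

n(C2H5NH2) = 0.05802 x 0.02513 = 0.001458 mol; V(HClO4) at equivalence = 0.001458/0.06813 = 0.02140 L.
At equivalence the base is fully converted to C2H5NH3+; total volume = 0.04653 L, so [C2H5NH3+] = 0.001458/0.04653 = 0.03133 M.
Ka(C2H5NH3+) = Kw/Kb = 1.0e-14 / 6.4 x 10^-4 = 1.56e-11.
[H^+] = sqrt(Ka x [C2H5NH3+]) = sqrt(1.56e-11 x 0.03133) = 7.00e-7 M.
pH = -log(7.00e-7) = 6.16.

6.16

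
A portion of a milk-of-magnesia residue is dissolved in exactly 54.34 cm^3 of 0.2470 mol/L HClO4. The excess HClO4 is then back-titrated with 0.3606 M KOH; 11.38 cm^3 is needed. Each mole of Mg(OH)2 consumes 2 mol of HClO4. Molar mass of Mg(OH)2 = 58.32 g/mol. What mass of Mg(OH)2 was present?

Total n(HClO4) added = 0.2470 x 0.05434 = 0.01342 mol.
n(KOH) used = 0.3606 x 0.01138 = 0.004104 mol, which equals the excess n(HClO4).
So n(HClO4) consumed by the sample = 0.01342 - 0.004104 = 0.009318 mol.
n(Mg(OH)2) = 0.009318 / 2 = 0.004659 mol.
mass = 0.004659 mol x 58.32 g/mol = 0.272 g.

0.272 g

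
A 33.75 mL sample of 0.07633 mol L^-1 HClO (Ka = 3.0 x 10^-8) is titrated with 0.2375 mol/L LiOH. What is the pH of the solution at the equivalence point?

n(HClO) = 0.07633 x 0.03375 = 0.002576 mol; V(LiOH) at equivalence = 0.002576/0.2375 = 0.01085 L.
At equivalence all the acid is converted to ClO-; total volume = 0.03375 + 0.01085 = 0.04460 L, so [ClO-] = 0.002576/0.04460 = 0.05776 M.
Kb = Kw/Ka = 1.0e-14 / 3.0 x 10^-8 = 3.33e-7.
[OH^-] = sqrt(Kb x [ClO-]) = sqrt(3.33e-7 x 0.05776) = 0.000139 M.
pOH = 3.86, so pH = 14.00 - 3.86 = 10.14.

10.14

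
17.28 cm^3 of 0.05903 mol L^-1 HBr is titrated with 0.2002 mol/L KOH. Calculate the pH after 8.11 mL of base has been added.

12.38

n(acid) = 0.05903 x 0.01728 = 0.001020 mol; n(KOH) added = 0.2002 x 0.008110 = 0.001624 mol.
Base is in excess by 0.001624 - 0.001020 = 0.0006036 mol in a total volume of 0.02539 L.
[OH^-] = 0.0006036/0.02539 = 0.02377 M, so pOH = 1.62 and pH = 14.00 - 1.62 = 12.38.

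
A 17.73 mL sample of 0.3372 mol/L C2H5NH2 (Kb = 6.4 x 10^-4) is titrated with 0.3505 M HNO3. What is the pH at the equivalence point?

n(C2H5NH2) = 0.3372 x 0.01773 = 0.005979 mol; V(HNO3) at equivalence = 0.005979/0.3505 = 0.01706 L.
At equivalence the base is fully converted to C2H5NH3+; total volume = 0.03479 L, so [C2H5NH3+] = 0.005979/0.03479 = 0.1719 M.
Ka(C2H5NH3+) = Kw/Kb = 1.0e-14 / 6.4 x 10^-4 = 1.56e-11.
[H^+] = sqrt(Ka x [C2H5NH3+]) = sqrt(1.56e-11 x 0.1719) = 1.64e-6 M.
pH = -log(1.64e-6) = 5.79.

5.79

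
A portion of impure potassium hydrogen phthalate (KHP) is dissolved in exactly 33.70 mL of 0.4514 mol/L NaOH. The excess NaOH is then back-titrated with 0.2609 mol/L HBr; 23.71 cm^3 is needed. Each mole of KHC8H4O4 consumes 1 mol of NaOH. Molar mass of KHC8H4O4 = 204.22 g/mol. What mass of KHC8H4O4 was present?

1.84 g

Total n(NaOH) added = 0.4514 x 0.03370 = 0.01521 mol.
n(HBr) used = 0.2609 x 0.02371 = 0.006186 mol, which equals the excess n(NaOH).
So n(NaOH) consumed by the sample = 0.01521 - 0.006186 = 0.009026 mol.
n(KHC8H4O4) = 0.009026 / 1 = 0.009026 mol.
mass = 0.009026 mol x 204.22 g/mol = 1.84 g.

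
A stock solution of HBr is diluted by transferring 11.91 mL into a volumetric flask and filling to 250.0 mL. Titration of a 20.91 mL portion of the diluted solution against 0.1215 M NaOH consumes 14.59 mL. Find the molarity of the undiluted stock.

n(NaOH) = 0.1215 x 0.01459 = 0.001773 mol.
n(HBr) in the aliquot = 0.001773 mol.
[diluted HBr] = 0.001773 / 0.02091 = 0.08478 M.
Dilution factor = 250.0/11.91 = 20.99, so [stock] = 0.08478 x 20.99 = 1.78 M.

1.78 M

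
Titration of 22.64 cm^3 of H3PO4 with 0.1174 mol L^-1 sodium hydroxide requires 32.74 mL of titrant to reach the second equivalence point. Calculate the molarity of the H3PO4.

n(NaOH) = 0.1174 x 0.03274 = 0.003844 mol.
At the second equivalence point, 2 mol OH^- react per mol H3PO4, so n(H3PO4) = 0.003844 / 2 = 0.001922 mol.
[H3PO4] = 0.001922 / 0.02264 L = 0.0849 M.

0.0849 M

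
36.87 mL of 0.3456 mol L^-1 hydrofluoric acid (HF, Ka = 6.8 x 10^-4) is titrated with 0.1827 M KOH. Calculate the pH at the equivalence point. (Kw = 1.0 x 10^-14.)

8.12

n(HF) = 0.3456 x 0.03687 = 0.01274 mol; V(KOH) at equivalence = 0.01274/0.1827 = 0.06974 L.
At equivalence all the acid is converted to F-; total volume = 0.03687 + 0.06974 = 0.1066 L, so [F-] = 0.01274/0.1066 = 0.1195 M.
Kb = Kw/Ka = 1.0e-14 / 6.8 x 10^-4 = 1.47e-11.
[OH^-] = sqrt(Kb x [F-]) = sqrt(1.47e-11 x 0.1195) = 1.33e-6 M.
pOH = 5.88, so pH = 14.00 - 5.88 = 8.12.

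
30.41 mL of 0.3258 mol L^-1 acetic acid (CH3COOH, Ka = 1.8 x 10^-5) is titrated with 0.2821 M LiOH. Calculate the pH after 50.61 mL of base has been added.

n(acid) = 0.3258 x 0.03041 = 0.009908 mol; n(LiOH) added = 0.2821 x 0.05061 = 0.01428 mol.
Base is in excess by 0.01428 - 0.009908 = 0.004370 mol in a total volume of 0.08102 L.
[OH^-] = 0.004370/0.08102 = 0.05393 M, so pOH = 1.27 and pH = 14.00 - 1.27 = 12.73.

12.73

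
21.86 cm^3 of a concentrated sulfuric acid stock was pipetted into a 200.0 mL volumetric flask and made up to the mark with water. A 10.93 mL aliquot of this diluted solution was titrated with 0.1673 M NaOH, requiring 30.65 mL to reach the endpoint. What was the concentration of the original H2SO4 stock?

2.15 M

n(NaOH) = 0.1673 x 0.03065 = 0.005128 mol.
n(H2SO4) in the aliquot = 0.005128 x 1/2 = 0.002564 mol.
[diluted H2SO4] = 0.002564 / 0.01093 = 0.2346 M.
Dilution factor = 200.0/21.86 = 9.149, so [stock] = 0.2346 x 9.149 = 2.15 M.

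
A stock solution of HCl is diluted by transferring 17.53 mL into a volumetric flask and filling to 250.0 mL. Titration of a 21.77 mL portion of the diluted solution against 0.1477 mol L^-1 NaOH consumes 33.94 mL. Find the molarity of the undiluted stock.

n(NaOH) = 0.1477 x 0.03394 = 0.005013 mol.
n(HCl) in the aliquot = 0.005013 mol.
[diluted HCl] = 0.005013 / 0.02177 = 0.2303 M.
Dilution factor = 250.0/17.53 = 14.26, so [stock] = 0.2303 x 14.26 = 3.28 M.

3.28 M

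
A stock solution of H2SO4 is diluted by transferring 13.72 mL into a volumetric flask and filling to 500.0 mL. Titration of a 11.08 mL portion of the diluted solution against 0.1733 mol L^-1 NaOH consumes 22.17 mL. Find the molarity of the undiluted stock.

6.32 M

n(NaOH) = 0.1733 x 0.02217 = 0.003842 mol.
n(H2SO4) in the aliquot = 0.003842 x 1/2 = 0.001921 mol.
[diluted H2SO4] = 0.001921 / 0.01108 = 0.1734 M.
Dilution factor = 500.0/13.72 = 36.44, so [stock] = 0.1734 x 36.44 = 6.32 M.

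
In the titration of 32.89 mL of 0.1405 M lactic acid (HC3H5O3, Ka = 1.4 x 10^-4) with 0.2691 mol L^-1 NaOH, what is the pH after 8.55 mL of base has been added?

3.85

Initial n(HC3H5O3) = 0.1405 x 0.03289 = 0.004621 mol.
n(NaOH) added = 0.2691 x 0.008550 = 0.002301 mol, converting that many moles of HC3H5O3 to C3H5O3-.
Remaining n(HC3H5O3) = 0.002320 mol; n(C3H5O3-) = 0.002301 mol.
By Henderson-Hasselbalch, pH = pKa + log([A^-]/[HA]) = 3.85 + log(0.002301/0.002320) = 3.85 + (-0.00) = 3.85.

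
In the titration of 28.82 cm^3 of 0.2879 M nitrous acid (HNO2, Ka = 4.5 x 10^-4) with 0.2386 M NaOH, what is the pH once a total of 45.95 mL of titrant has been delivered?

12.55

n(acid) = 0.2879 x 0.02882 = 0.008297 mol; n(NaOH) added = 0.2386 x 0.04595 = 0.01096 mol.
Base is in excess by 0.01096 - 0.008297 = 0.002666 mol in a total volume of 0.07477 L.
[OH^-] = 0.002666/0.07477 = 0.03566 M, so pOH = 1.45 and pH = 14.00 - 1.45 = 12.55.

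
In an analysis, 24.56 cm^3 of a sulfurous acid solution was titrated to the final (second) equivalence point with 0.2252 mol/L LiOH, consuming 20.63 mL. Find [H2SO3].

0.0946 M

n(LiOH) = 0.2252 x 0.02063 = 0.004646 mol.
At the final (second) equivalence point, 2 mol OH^- react per mol H2SO3, so n(H2SO3) = 0.004646 / 2 = 0.002323 mol.
[H2SO3] = 0.002323 / 0.02456 L = 0.0946 M.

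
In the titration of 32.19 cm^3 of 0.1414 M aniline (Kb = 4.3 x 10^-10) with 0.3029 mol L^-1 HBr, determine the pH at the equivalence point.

2.82

n(C6H5NH2) = 0.1414 x 0.03219 = 0.004552 mol; V(HBr) at equivalence = 0.004552/0.3029 = 0.01503 L.
At equivalence the base is fully converted to C6H5NH3+; total volume = 0.04722 L, so [C6H5NH3+] = 0.004552/0.04722 = 0.09640 M.
Ka(C6H5NH3+) = Kw/Kb = 1.0e-14 / 4.3 x 10^-10 = 2.33e-5.
[H^+] = sqrt(Ka x [C6H5NH3+]) = sqrt(2.33e-5 x 0.09640) = 0.00150 M.
pH = -log(0.00150) = 2.82.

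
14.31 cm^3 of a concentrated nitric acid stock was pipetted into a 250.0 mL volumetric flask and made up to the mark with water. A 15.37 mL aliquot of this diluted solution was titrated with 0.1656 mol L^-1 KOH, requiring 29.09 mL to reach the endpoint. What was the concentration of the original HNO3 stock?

5.48 M

n(KOH) = 0.1656 x 0.02909 = 0.004817 mol.
n(HNO3) in the aliquot = 0.004817 mol.
[diluted HNO3] = 0.004817 / 0.01537 = 0.3134 M.
Dilution factor = 250.0/14.31 = 17.47, so [stock] = 0.3134 x 17.47 = 5.48 M.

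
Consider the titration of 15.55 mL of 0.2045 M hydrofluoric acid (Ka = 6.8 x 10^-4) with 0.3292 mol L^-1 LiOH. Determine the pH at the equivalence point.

n(HF) = 0.2045 x 0.01555 = 0.003180 mol; V(LiOH) at equivalence = 0.003180/0.3292 = 0.009660 L.
At equivalence all the acid is converted to F-; total volume = 0.01555 + 0.009660 = 0.02521 L, so [F-] = 0.003180/0.02521 = 0.1261 M.
Kb = Kw/Ka = 1.0e-14 / 6.8 x 10^-4 = 1.47e-11.
[OH^-] = sqrt(Kb x [F-]) = sqrt(1.47e-11 x 0.1261) = 1.36e-6 M.
pOH = 5.87, so pH = 14.00 - 5.87 = 8.13.

8.13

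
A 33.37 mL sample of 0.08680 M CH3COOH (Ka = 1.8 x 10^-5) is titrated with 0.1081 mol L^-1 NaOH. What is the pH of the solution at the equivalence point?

n(CH3COOH) = 0.08680 x 0.03337 = 0.002897 mol; V(NaOH) at equivalence = 0.002897/0.1081 = 0.02679 L.
At equivalence all the acid is converted to CH3COO-; total volume = 0.03337 + 0.02679 = 0.06016 L, so [CH3COO-] = 0.002897/0.06016 = 0.04814 M.
Kb = Kw/Ka = 1.0e-14 / 1.8 x 10^-5 = 5.56e-10.
[OH^-] = sqrt(Kb x [CH3COO-]) = sqrt(5.56e-10 x 0.04814) = 5.17e-6 M.
pOH = 5.29, so pH = 14.00 - 5.29 = 8.71.

8.71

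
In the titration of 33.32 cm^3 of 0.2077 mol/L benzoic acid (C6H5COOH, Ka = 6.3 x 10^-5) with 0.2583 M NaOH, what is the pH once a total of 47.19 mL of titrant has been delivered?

12.82

n(acid) = 0.2077 x 0.03332 = 0.006921 mol; n(NaOH) added = 0.2583 x 0.04719 = 0.01219 mol.
Base is in excess by 0.01219 - 0.006921 = 0.005269 mol in a total volume of 0.08051 L.
[OH^-] = 0.005269/0.08051 = 0.06544 M, so pOH = 1.18 and pH = 14.00 - 1.18 = 12.82.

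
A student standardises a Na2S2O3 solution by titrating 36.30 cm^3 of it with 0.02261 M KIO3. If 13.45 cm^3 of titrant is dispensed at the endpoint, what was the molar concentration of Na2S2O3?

0.0503 M

n(KIO3) = 0.02261 x 0.01345 = 0.0003041 mol.
From the balanced equation, 1 mol KIO3 reacts with 6 mol Na2S2O3, so n(Na2S2O3) = 0.0003041 x 6/1 = 0.001825 mol.
[Na2S2O3] = 0.001825 / 0.03630 L = 0.0503 M.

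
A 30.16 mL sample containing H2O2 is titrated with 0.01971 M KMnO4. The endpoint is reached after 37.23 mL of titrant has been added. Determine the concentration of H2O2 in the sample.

0.0608 M

n(KMnO4) = 0.01971 x 0.03723 = 0.0007338 mol.
From the balanced equation, 2 mol KMnO4 reacts with 5 mol H2O2, so n(H2O2) = 0.0007338 x 5/2 = 0.001835 mol.
[H2O2] = 0.001835 / 0.03016 L = 0.0608 M.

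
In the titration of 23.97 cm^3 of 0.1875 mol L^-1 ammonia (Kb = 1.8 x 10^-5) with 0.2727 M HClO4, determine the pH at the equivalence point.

5.10

n(NH3) = 0.1875 x 0.02397 = 0.004494 mol; V(HClO4) at equivalence = 0.004494/0.2727 = 0.01648 L.
At equivalence the base is fully converted to NH4+; total volume = 0.04045 L, so [NH4+] = 0.004494/0.04045 = 0.1111 M.
Ka(NH4+) = Kw/Kb = 1.0e-14 / 1.8 x 10^-5 = 5.56e-10.
[H^+] = sqrt(Ka x [NH4+]) = sqrt(5.56e-10 x 0.1111) = 7.86e-6 M.
pH = -log(7.86e-6) = 5.10.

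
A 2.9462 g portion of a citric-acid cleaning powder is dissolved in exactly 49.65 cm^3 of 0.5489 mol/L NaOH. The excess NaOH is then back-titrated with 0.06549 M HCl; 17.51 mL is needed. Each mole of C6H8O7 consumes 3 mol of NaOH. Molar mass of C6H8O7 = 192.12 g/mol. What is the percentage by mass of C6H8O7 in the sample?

Total n(NaOH) added = 0.5489 x 0.04965 = 0.02725 mol.
n(HCl) used = 0.06549 x 0.01751 = 0.001147 mol, which equals the excess n(NaOH).
So n(NaOH) consumed by the sample = 0.02725 - 0.001147 = 0.02611 mol.
n(C6H8O7) = 0.02611 / 3 = 0.008702 mol.
mass C6H8O7 = 0.008702 x 192.12 = 1.672 g, so %C6H8O7 = 1.672/2.9462 x 100 = 56.7%.

56.7%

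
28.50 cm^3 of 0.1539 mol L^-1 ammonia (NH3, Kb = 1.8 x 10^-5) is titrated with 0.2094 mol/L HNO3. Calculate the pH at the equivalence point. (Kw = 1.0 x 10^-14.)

5.15

n(NH3) = 0.1539 x 0.02850 = 0.004386 mol; V(HNO3) at equivalence = 0.004386/0.2094 = 0.02095 L.
At equivalence the base is fully converted to NH4+; total volume = 0.04945 L, so [NH4+] = 0.004386/0.04945 = 0.08871 M.
Ka(NH4+) = Kw/Kb = 1.0e-14 / 1.8 x 10^-5 = 5.56e-10.
[H^+] = sqrt(Ka x [NH4+]) = sqrt(5.56e-10 x 0.08871) = 7.02e-6 M.
pH = -log(7.02e-6) = 5.15.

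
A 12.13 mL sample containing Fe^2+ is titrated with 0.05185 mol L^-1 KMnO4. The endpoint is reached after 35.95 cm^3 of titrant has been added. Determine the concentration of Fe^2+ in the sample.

0.768 M

n(KMnO4) = 0.05185 x 0.03595 = 0.001864 mol.
From the balanced equation, 1 mol KMnO4 reacts with 5 mol Fe^2+, so n(Fe^2+) = 0.001864 x 5/1 = 0.009320 mol.
[Fe^2+] = 0.009320 / 0.01213 L = 0.768 M.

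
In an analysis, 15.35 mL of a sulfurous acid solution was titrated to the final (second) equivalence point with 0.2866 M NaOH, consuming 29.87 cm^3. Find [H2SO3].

0.279 M

n(NaOH) = 0.2866 x 0.02987 = 0.008561 mol.
At the final (second) equivalence point, 2 mol OH^- react per mol H2SO3, so n(H2SO3) = 0.008561 / 2 = 0.004280 mol.
[H2SO3] = 0.004280 / 0.01535 L = 0.279 M.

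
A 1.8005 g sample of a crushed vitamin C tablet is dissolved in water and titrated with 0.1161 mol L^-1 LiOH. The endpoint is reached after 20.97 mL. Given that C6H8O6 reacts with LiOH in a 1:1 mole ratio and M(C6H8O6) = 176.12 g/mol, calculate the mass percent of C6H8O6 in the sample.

23.8%

n(LiOH) = 0.1161 x 0.02097 = 0.002435 mol.
n(C6H8O6) = 0.002435 / 1 = 0.002435 mol.
mass of C6H8O6 = 0.002435 x 176.12 = 0.4288 g.
% purity = 0.4288 / 1.8005 x 100 = 23.8%.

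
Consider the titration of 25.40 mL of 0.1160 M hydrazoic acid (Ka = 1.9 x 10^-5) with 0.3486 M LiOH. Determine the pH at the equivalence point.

8.83

n(HN3) = 0.1160 x 0.02540 = 0.002946 mol; V(LiOH) at equivalence = 0.002946/0.3486 = 0.008452 L.
At equivalence all the acid is converted to N3-; total volume = 0.02540 + 0.008452 = 0.03385 L, so [N3-] = 0.002946/0.03385 = 0.08704 M.
Kb = Kw/Ka = 1.0e-14 / 1.9 x 10^-5 = 5.26e-10.
[OH^-] = sqrt(Kb x [N3-]) = sqrt(5.26e-10 x 0.08704) = 6.77e-6 M.
pOH = 5.17, so pH = 14.00 - 5.17 = 8.83.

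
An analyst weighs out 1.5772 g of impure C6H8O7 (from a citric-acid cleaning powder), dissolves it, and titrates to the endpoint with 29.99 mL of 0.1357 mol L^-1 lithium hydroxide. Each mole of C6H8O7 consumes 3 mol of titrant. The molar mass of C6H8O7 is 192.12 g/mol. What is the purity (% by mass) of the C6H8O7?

n(LiOH) = 0.1357 x 0.02999 = 0.004070 mol.
n(C6H8O7) = 0.004070 / 3 = 0.001357 mol.
mass of C6H8O7 = 0.001357 x 192.12 = 0.2606 g.
% purity = 0.2606 / 1.5772 x 100 = 16.5%.

16.5%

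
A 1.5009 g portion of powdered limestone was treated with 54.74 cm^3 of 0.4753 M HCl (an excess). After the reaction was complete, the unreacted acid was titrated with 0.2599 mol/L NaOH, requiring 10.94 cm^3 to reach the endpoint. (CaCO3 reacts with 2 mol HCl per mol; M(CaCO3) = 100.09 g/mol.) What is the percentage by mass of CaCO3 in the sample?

Total n(HCl) added = 0.4753 x 0.05474 = 0.02602 mol.
n(NaOH) used = 0.2599 x 0.01094 = 0.002843 mol, which equals the excess n(HCl).
So n(HCl) consumed by the sample = 0.02602 - 0.002843 = 0.02317 mol.
n(CaCO3) = 0.02317 / 2 = 0.01159 mol.
mass CaCO3 = 0.01159 x 100.09 = 1.160 g, so %CaCO3 = 1.160/1.5009 x 100 = 77.3%.

77.3%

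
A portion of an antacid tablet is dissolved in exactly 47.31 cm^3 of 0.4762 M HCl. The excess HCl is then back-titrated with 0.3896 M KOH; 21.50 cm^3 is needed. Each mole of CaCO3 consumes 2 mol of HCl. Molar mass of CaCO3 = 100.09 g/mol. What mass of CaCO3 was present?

0.708 g

Total n(HCl) added = 0.4762 x 0.04731 = 0.02253 mol.
n(KOH) used = 0.3896 x 0.02150 = 0.008376 mol, which equals the excess n(HCl).
So n(HCl) consumed by the sample = 0.02253 - 0.008376 = 0.01415 mol.
n(CaCO3) = 0.01415 / 2 = 0.007076 mol.
mass = 0.007076 mol x 100.09 g/mol = 0.708 g.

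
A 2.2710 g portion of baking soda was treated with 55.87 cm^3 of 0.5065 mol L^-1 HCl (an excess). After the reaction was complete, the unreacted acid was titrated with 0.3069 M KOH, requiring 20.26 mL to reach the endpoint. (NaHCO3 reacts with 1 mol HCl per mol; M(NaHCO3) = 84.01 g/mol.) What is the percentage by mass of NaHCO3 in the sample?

Total n(HCl) added = 0.5065 x 0.05587 = 0.02830 mol.
n(KOH) used = 0.3069 x 0.02026 = 0.006218 mol, which equals the excess n(HCl).
So n(HCl) consumed by the sample = 0.02830 - 0.006218 = 0.02208 mol.
n(NaHCO3) = 0.02208 / 1 = 0.02208 mol.
mass NaHCO3 = 0.02208 x 84.01 = 1.855 g, so %NaHCO3 = 1.855/2.2710 x 100 = 81.7%.

81.7%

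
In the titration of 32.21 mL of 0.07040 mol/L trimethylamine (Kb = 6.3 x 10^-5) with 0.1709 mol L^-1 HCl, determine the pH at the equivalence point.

n((CH3)3N) = 0.07040 x 0.03221 = 0.002268 mol; V(HCl) at equivalence = 0.002268/0.1709 = 0.01327 L.
At equivalence the base is fully converted to (CH3)3NH+; total volume = 0.04548 L, so [(CH3)3NH+] = 0.002268/0.04548 = 0.04986 M.
Ka((CH3)3NH+) = Kw/Kb = 1.0e-14 / 6.3 x 10^-5 = 1.59e-10.
[H^+] = sqrt(Ka x [(CH3)3NH+]) = sqrt(1.59e-10 x 0.04986) = 2.81e-6 M.
pH = -log(2.81e-6) = 5.55.

5.55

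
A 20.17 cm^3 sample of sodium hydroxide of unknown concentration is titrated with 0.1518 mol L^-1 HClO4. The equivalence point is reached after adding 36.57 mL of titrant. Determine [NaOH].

0.275 M

n(HClO4) delivered = 0.1518 x 0.03657 = 0.005551 mol.
For a 1:1 reaction, n(NaOH) = 0.005551 mol.
[NaOH] = 0.005551 mol / 0.02017 L = 0.275 M.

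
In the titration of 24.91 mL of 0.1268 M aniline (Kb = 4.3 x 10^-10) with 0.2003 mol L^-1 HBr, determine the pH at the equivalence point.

2.87

n(C6H5NH2) = 0.1268 x 0.02491 = 0.003159 mol; V(HBr) at equivalence = 0.003159/0.2003 = 0.01577 L.
At equivalence the base is fully converted to C6H5NH3+; total volume = 0.04068 L, so [C6H5NH3+] = 0.003159/0.04068 = 0.07765 M.
Ka(C6H5NH3+) = Kw/Kb = 1.0e-14 / 4.3 x 10^-10 = 2.33e-5.
[H^+] = sqrt(Ka x [C6H5NH3+]) = sqrt(2.33e-5 x 0.07765) = 0.00134 M.
pH = -log(0.00134) = 2.87.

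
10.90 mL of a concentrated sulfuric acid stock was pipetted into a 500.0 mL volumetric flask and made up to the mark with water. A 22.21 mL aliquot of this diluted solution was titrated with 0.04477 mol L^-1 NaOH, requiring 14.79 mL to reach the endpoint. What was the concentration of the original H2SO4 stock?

0.684 M

n(NaOH) = 0.04477 x 0.01479 = 0.0006621 mol.
n(H2SO4) in the aliquot = 0.0006621 x 1/2 = 0.0003311 mol.
[diluted H2SO4] = 0.0003311 / 0.02221 = 0.01491 M.
Dilution factor = 500.0/10.90 = 45.87, so [stock] = 0.01491 x 45.87 = 0.684 M.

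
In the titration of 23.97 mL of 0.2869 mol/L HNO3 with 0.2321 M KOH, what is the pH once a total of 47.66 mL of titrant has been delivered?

12.77

n(acid) = 0.2869 x 0.02397 = 0.006877 mol; n(KOH) added = 0.2321 x 0.04766 = 0.01106 mol.
Base is in excess by 0.01106 - 0.006877 = 0.004185 mol in a total volume of 0.07163 L.
[OH^-] = 0.004185/0.07163 = 0.05842 M, so pOH = 1.23 and pH = 14.00 - 1.23 = 12.77.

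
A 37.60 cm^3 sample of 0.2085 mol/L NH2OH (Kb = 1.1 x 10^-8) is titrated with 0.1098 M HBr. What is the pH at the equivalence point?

n(NH2OH) = 0.2085 x 0.03760 = 0.007840 mol; V(HBr) at equivalence = 0.007840/0.1098 = 0.07140 L.
At equivalence the base is fully converted to NH3OH+; total volume = 0.1090 L, so [NH3OH+] = 0.007840/0.1090 = 0.07192 M.
Ka(NH3OH+) = Kw/Kb = 1.0e-14 / 1.1 x 10^-8 = 9.09e-7.
[H^+] = sqrt(Ka x [NH3OH+]) = sqrt(9.09e-7 x 0.07192) = 0.000256 M.
pH = -log(0.000256) = 3.59.

3.59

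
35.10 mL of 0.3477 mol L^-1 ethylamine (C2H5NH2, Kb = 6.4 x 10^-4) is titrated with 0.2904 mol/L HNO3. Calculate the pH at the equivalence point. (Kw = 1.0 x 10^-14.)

n(C2H5NH2) = 0.3477 x 0.03510 = 0.01220 mol; V(HNO3) at equivalence = 0.01220/0.2904 = 0.04203 L.
At equivalence the base is fully converted to C2H5NH3+; total volume = 0.07713 L, so [C2H5NH3+] = 0.01220/0.07713 = 0.1582 M.
Ka(C2H5NH3+) = Kw/Kb = 1.0e-14 / 6.4 x 10^-4 = 1.56e-11.
[H^+] = sqrt(Ka x [C2H5NH3+]) = sqrt(1.56e-11 x 0.1582) = 1.57e-6 M.
pH = -log(1.57e-6) = 5.80.

5.80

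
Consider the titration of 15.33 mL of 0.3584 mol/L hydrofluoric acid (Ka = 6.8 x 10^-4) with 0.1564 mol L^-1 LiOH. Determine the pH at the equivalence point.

n(HF) = 0.3584 x 0.01533 = 0.005494 mol; V(LiOH) at equivalence = 0.005494/0.1564 = 0.03513 L.
At equivalence all the acid is converted to F-; total volume = 0.01533 + 0.03513 = 0.05046 L, so [F-] = 0.005494/0.05046 = 0.1089 M.
Kb = Kw/Ka = 1.0e-14 / 6.8 x 10^-4 = 1.47e-11.
[OH^-] = sqrt(Kb x [F-]) = sqrt(1.47e-11 x 0.1089) = 1.27e-6 M.
pOH = 5.90, so pH = 14.00 - 5.90 = 8.10.

8.10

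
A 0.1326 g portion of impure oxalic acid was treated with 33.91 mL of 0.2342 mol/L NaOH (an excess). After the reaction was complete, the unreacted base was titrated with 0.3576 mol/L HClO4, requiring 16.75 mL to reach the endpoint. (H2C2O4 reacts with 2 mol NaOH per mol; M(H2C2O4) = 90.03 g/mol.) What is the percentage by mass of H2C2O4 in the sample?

66.3%

Total n(NaOH) added = 0.2342 x 0.03391 = 0.007942 mol.
n(HClO4) used = 0.3576 x 0.01675 = 0.005990 mol, which equals the excess n(NaOH).
So n(NaOH) consumed by the sample = 0.007942 - 0.005990 = 0.001952 mol.
n(H2C2O4) = 0.001952 / 2 = 0.0009760 mol.
mass H2C2O4 = 0.0009760 x 90.03 = 0.08787 g, so %H2C2O4 = 0.08787/0.1326 x 100 = 66.3%.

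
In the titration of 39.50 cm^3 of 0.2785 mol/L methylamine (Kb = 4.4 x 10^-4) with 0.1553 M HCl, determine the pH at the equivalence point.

n(CH3NH2) = 0.2785 x 0.03950 = 0.01100 mol; V(HCl) at equivalence = 0.01100/0.1553 = 0.07084 L.
At equivalence the base is fully converted to CH3NH3+; total volume = 0.1103 L, so [CH3NH3+] = 0.01100/0.1103 = 0.09970 M.
Ka(CH3NH3+) = Kw/Kb = 1.0e-14 / 4.4 x 10^-4 = 2.27e-11.
[H^+] = sqrt(Ka x [CH3NH3+]) = sqrt(2.27e-11 x 0.09970) = 1.51e-6 M.
pH = -log(1.51e-6) = 5.82.

5.82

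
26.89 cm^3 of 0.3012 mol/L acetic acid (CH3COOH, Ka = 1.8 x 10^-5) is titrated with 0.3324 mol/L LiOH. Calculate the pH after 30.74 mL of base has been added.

n(acid) = 0.3012 x 0.02689 = 0.008099 mol; n(LiOH) added = 0.3324 x 0.03074 = 0.01022 mol.
Base is in excess by 0.01022 - 0.008099 = 0.002119 mol in a total volume of 0.05763 L.
[OH^-] = 0.002119/0.05763 = 0.03676 M, so pOH = 1.43 and pH = 14.00 - 1.43 = 12.57.

12.57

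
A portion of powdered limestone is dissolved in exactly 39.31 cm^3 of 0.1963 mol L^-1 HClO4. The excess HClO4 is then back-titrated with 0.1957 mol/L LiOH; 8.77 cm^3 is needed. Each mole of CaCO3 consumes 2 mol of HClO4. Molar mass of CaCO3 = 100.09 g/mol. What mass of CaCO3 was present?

0.300 g

Total n(HClO4) added = 0.1963 x 0.03931 = 0.007717 mol.
n(LiOH) used = 0.1957 x 0.008770 = 0.001716 mol, which equals the excess n(HClO4).
So n(HClO4) consumed by the sample = 0.007717 - 0.001716 = 0.006000 mol.
n(CaCO3) = 0.006000 / 2 = 0.003000 mol.
mass = 0.003000 mol x 100.09 g/mol = 0.300 g.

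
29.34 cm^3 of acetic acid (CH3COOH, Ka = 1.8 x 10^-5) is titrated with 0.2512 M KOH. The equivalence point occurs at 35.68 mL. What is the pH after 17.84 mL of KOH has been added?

17.84 mL is exactly half the equivalence volume (35.68/2), i.e. the half-equivalence point.
There, n(HA) = n(A^-), so pH = pKa = -log(1.8 x 10^-5) = 4.74.

4.74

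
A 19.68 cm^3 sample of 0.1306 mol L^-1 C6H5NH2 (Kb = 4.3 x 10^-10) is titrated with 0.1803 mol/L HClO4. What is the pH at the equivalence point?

n(C6H5NH2) = 0.1306 x 0.01968 = 0.002570 mol; V(HClO4) at equivalence = 0.002570/0.1803 = 0.01426 L.
At equivalence the base is fully converted to C6H5NH3+; total volume = 0.03394 L, so [C6H5NH3+] = 0.002570/0.03394 = 0.07574 M.
Ka(C6H5NH3+) = Kw/Kb = 1.0e-14 / 4.3 x 10^-10 = 2.33e-5.
[H^+] = sqrt(Ka x [C6H5NH3+]) = sqrt(2.33e-5 x 0.07574) = 0.00133 M.
pH = -log(0.00133) = 2.88.

2.88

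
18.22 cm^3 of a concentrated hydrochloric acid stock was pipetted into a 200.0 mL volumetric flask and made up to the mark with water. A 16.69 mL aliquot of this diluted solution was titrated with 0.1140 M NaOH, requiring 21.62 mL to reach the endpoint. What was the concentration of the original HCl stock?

1.62 M

n(NaOH) = 0.1140 x 0.02162 = 0.002465 mol.
n(HCl) in the aliquot = 0.002465 mol.
[diluted HCl] = 0.002465 / 0.01669 = 0.1477 M.
Dilution factor = 200.0/18.22 = 10.98, so [stock] = 0.1477 x 10.98 = 1.62 M.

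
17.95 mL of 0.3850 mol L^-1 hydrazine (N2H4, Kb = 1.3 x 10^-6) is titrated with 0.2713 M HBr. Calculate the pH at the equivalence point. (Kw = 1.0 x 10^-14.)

n(N2H4) = 0.3850 x 0.01795 = 0.006911 mol; V(HBr) at equivalence = 0.006911/0.2713 = 0.02547 L.
At equivalence the base is fully converted to N2H5+; total volume = 0.04342 L, so [N2H5+] = 0.006911/0.04342 = 0.1592 M.
Ka(N2H5+) = Kw/Kb = 1.0e-14 / 1.3 x 10^-6 = 7.69e-9.
[H^+] = sqrt(Ka x [N2H5+]) = sqrt(7.69e-9 x 0.1592) = 3.50e-5 M.
pH = -log(3.50e-5) = 4.46.

4.46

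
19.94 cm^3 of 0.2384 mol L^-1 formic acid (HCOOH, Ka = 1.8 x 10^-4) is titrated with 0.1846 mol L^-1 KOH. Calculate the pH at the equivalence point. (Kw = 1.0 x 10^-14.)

n(HCOOH) = 0.2384 x 0.01994 = 0.004754 mol; V(KOH) at equivalence = 0.004754/0.1846 = 0.02575 L.
At equivalence all the acid is converted to HCOO-; total volume = 0.01994 + 0.02575 = 0.04569 L, so [HCOO-] = 0.004754/0.04569 = 0.1040 M.
Kb = Kw/Ka = 1.0e-14 / 1.8 x 10^-4 = 5.56e-11.
[OH^-] = sqrt(Kb x [HCOO-]) = sqrt(5.56e-11 x 0.1040) = 2.40e-6 M.
pOH = 5.62, so pH = 14.00 - 5.62 = 8.38.

8.38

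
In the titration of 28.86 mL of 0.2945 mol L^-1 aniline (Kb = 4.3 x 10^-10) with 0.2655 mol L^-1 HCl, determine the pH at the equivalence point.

n(C6H5NH2) = 0.2945 x 0.02886 = 0.008499 mol; V(HCl) at equivalence = 0.008499/0.2655 = 0.03201 L.
At equivalence the base is fully converted to C6H5NH3+; total volume = 0.06087 L, so [C6H5NH3+] = 0.008499/0.06087 = 0.1396 M.
Ka(C6H5NH3+) = Kw/Kb = 1.0e-14 / 4.3 x 10^-10 = 2.33e-5.
[H^+] = sqrt(Ka x [C6H5NH3+]) = sqrt(2.33e-5 x 0.1396) = 0.00180 M.
pH = -log(0.00180) = 2.74.

2.74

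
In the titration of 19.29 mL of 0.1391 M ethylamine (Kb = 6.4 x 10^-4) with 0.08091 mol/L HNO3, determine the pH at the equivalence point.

n(C2H5NH2) = 0.1391 x 0.01929 = 0.002683 mol; V(HNO3) at equivalence = 0.002683/0.08091 = 0.03316 L.
At equivalence the base is fully converted to C2H5NH3+; total volume = 0.05245 L, so [C2H5NH3+] = 0.002683/0.05245 = 0.05115 M.
Ka(C2H5NH3+) = Kw/Kb = 1.0e-14 / 6.4 x 10^-4 = 1.56e-11.
[H^+] = sqrt(Ka x [C2H5NH3+]) = sqrt(1.56e-11 x 0.05115) = 8.94e-7 M.
pH = -log(8.94e-7) = 6.05.

6.05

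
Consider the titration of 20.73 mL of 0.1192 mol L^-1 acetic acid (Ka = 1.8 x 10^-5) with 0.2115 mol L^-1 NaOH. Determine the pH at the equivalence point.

n(CH3COOH) = 0.1192 x 0.02073 = 0.002471 mol; V(NaOH) at equivalence = 0.002471/0.2115 = 0.01168 L.
At equivalence all the acid is converted to CH3COO-; total volume = 0.02073 + 0.01168 = 0.03241 L, so [CH3COO-] = 0.002471/0.03241 = 0.07623 M.
Kb = Kw/Ka = 1.0e-14 / 1.8 x 10^-5 = 5.56e-10.
[OH^-] = sqrt(Kb x [CH3COO-]) = sqrt(5.56e-10 x 0.07623) = 6.51e-6 M.
pOH = 5.19, so pH = 14.00 - 5.19 = 8.81.

8.81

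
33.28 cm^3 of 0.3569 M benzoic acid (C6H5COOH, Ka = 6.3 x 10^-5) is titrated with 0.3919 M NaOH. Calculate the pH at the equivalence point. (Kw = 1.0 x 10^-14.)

8.74

n(C6H5COOH) = 0.3569 x 0.03328 = 0.01188 mol; V(NaOH) at equivalence = 0.01188/0.3919 = 0.03031 L.
At equivalence all the acid is converted to C6H5COO-; total volume = 0.03328 + 0.03031 = 0.06359 L, so [C6H5COO-] = 0.01188/0.06359 = 0.1868 M.
Kb = Kw/Ka = 1.0e-14 / 6.3 x 10^-5 = 1.59e-10.
[OH^-] = sqrt(Kb x [C6H5COO-]) = sqrt(1.59e-10 x 0.1868) = 5.45e-6 M.
pOH = 5.26, so pH = 14.00 - 5.26 = 8.74.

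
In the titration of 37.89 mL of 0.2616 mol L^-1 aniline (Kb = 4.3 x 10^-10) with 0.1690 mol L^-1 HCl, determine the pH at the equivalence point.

n(C6H5NH2) = 0.2616 x 0.03789 = 0.009912 mol; V(HCl) at equivalence = 0.009912/0.1690 = 0.05865 L.
At equivalence the base is fully converted to C6H5NH3+; total volume = 0.09654 L, so [C6H5NH3+] = 0.009912/0.09654 = 0.1027 M.
Ka(C6H5NH3+) = Kw/Kb = 1.0e-14 / 4.3 x 10^-10 = 2.33e-5.
[H^+] = sqrt(Ka x [C6H5NH3+]) = sqrt(2.33e-5 x 0.1027) = 0.00155 M.
pH = -log(0.00155) = 2.81.

2.81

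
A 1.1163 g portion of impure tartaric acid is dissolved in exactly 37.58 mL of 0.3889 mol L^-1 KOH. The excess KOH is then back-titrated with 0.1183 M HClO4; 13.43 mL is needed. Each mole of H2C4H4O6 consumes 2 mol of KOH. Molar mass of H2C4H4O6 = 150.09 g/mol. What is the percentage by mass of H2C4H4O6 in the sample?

87.6%

Total n(KOH) added = 0.3889 x 0.03758 = 0.01461 mol.
n(HClO4) used = 0.1183 x 0.01343 = 0.001589 mol, which equals the excess n(KOH).
So n(KOH) consumed by the sample = 0.01461 - 0.001589 = 0.01303 mol.
n(H2C4H4O6) = 0.01303 / 2 = 0.006513 mol.
mass H2C4H4O6 = 0.006513 x 150.09 = 0.9775 g, so %H2C4H4O6 = 0.9775/1.1163 x 100 = 87.6%.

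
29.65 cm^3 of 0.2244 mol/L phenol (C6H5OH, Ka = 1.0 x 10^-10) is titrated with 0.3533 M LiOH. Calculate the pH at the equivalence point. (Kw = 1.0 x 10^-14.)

n(C6H5OH) = 0.2244 x 0.02965 = 0.006653 mol; V(LiOH) at equivalence = 0.006653/0.3533 = 0.01883 L.
At equivalence all the acid is converted to C6H5O-; total volume = 0.02965 + 0.01883 = 0.04848 L, so [C6H5O-] = 0.006653/0.04848 = 0.1372 M.
Kb = Kw/Ka = 1.0e-14 / 1.0 x 10^-10 = 0.000100.
[OH^-] = sqrt(Kb x [C6H5O-]) = sqrt(0.000100 x 0.1372) = 0.00370 M.
pOH = 2.43, so pH = 14.00 - 2.43 = 11.57.

11.57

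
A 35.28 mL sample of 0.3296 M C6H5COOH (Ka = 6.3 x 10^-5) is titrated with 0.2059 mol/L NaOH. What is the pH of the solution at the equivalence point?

n(C6H5COOH) = 0.3296 x 0.03528 = 0.01163 mol; V(NaOH) at equivalence = 0.01163/0.2059 = 0.05648 L.
At equivalence all the acid is converted to C6H5COO-; total volume = 0.03528 + 0.05648 = 0.09176 L, so [C6H5COO-] = 0.01163/0.09176 = 0.1267 M.
Kb = Kw/Ka = 1.0e-14 / 6.3 x 10^-5 = 1.59e-10.
[OH^-] = sqrt(Kb x [C6H5COO-]) = sqrt(1.59e-10 x 0.1267) = 4.49e-6 M.
pOH = 5.35, so pH = 14.00 - 5.35 = 8.65.

8.65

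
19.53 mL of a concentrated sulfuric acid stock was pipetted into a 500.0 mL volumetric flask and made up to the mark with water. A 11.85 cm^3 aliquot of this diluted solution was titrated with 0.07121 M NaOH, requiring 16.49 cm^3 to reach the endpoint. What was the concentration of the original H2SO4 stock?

1.27 M

n(NaOH) = 0.07121 x 0.01649 = 0.001174 mol.
n(H2SO4) in the aliquot = 0.001174 x 1/2 = 0.0005871 mol.
[diluted H2SO4] = 0.0005871 / 0.01185 = 0.04955 M.
Dilution factor = 500.0/19.53 = 25.60, so [stock] = 0.04955 x 25.60 = 1.27 M.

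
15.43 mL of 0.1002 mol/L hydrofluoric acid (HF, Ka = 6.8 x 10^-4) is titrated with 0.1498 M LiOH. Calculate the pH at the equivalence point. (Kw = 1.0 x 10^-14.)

7.97

n(HF) = 0.1002 x 0.01543 = 0.001546 mol; V(LiOH) at equivalence = 0.001546/0.1498 = 0.01032 L.
At equivalence all the acid is converted to F-; total volume = 0.01543 + 0.01032 = 0.02575 L, so [F-] = 0.001546/0.02575 = 0.06004 M.
Kb = Kw/Ka = 1.0e-14 / 6.8 x 10^-4 = 1.47e-11.
[OH^-] = sqrt(Kb x [F-]) = sqrt(1.47e-11 x 0.06004) = 9.40e-7 M.
pOH = 6.03, so pH = 14.00 - 6.03 = 7.97.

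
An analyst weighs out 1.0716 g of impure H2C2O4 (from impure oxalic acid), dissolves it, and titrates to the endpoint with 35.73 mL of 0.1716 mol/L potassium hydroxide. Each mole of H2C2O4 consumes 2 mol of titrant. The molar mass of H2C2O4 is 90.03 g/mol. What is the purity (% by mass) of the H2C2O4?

n(KOH) = 0.1716 x 0.03573 = 0.006131 mol.
n(H2C2O4) = 0.006131 / 2 = 0.003066 mol.
mass of H2C2O4 = 0.003066 x 90.03 = 0.2760 g.
% purity = 0.2760 / 1.0716 x 100 = 25.8%.

25.8%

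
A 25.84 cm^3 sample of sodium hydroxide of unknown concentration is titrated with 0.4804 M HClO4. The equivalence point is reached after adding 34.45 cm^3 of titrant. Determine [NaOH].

n(HClO4) delivered = 0.4804 x 0.03445 = 0.01655 mol.
For a 1:1 reaction, n(NaOH) = 0.01655 mol.
[NaOH] = 0.01655 mol / 0.02584 L = 0.640 M.

0.640 M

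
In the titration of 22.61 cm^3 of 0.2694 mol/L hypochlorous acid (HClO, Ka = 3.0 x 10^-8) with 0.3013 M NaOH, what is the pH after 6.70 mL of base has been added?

7.22

Initial n(HClO) = 0.2694 x 0.02261 = 0.006091 mol.
n(NaOH) added = 0.3013 x 0.006700 = 0.002019 mol, converting that many moles of HClO to ClO-.
Remaining n(HClO) = 0.004072 mol; n(ClO-) = 0.002019 mol.
By Henderson-Hasselbalch, pH = pKa + log([A^-]/[HA]) = 7.52 + log(0.002019/0.004072) = 7.52 + (-0.30) = 7.22.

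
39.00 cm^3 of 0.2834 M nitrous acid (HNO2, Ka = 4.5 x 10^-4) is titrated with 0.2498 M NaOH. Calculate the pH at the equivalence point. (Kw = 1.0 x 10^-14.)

8.23

n(HNO2) = 0.2834 x 0.03900 = 0.01105 mol; V(NaOH) at equivalence = 0.01105/0.2498 = 0.04425 L.
At equivalence all the acid is converted to NO2-; total volume = 0.03900 + 0.04425 = 0.08325 L, so [NO2-] = 0.01105/0.08325 = 0.1328 M.
Kb = Kw/Ka = 1.0e-14 / 4.5 x 10^-4 = 2.22e-11.
[OH^-] = sqrt(Kb x [NO2-]) = sqrt(2.22e-11 x 0.1328) = 1.72e-6 M.
pOH = 5.77, so pH = 14.00 - 5.77 = 8.23.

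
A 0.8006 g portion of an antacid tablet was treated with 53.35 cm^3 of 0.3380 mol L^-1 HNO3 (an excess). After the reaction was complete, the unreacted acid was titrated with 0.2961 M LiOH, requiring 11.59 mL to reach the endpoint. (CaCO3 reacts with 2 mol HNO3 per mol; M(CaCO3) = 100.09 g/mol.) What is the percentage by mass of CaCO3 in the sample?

91.3%

Total n(HNO3) added = 0.3380 x 0.05335 = 0.01803 mol.
n(LiOH) used = 0.2961 x 0.01159 = 0.003432 mol, which equals the excess n(HNO3).
So n(HNO3) consumed by the sample = 0.01803 - 0.003432 = 0.01460 mol.
n(CaCO3) = 0.01460 / 2 = 0.007300 mol.
mass CaCO3 = 0.007300 x 100.09 = 0.7307 g, so %CaCO3 = 0.7307/0.8006 x 100 = 91.3%.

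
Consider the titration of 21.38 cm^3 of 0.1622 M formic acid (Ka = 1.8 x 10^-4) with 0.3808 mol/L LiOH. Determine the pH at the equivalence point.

n(HCOOH) = 0.1622 x 0.02138 = 0.003468 mol; V(LiOH) at equivalence = 0.003468/0.3808 = 0.009107 L.
At equivalence all the acid is converted to HCOO-; total volume = 0.02138 + 0.009107 = 0.03049 L, so [HCOO-] = 0.003468/0.03049 = 0.1137 M.
Kb = Kw/Ka = 1.0e-14 / 1.8 x 10^-4 = 5.56e-11.
[OH^-] = sqrt(Kb x [HCOO-]) = sqrt(5.56e-11 x 0.1137) = 2.51e-6 M.
pOH = 5.60, so pH = 14.00 - 5.60 = 8.40.

8.40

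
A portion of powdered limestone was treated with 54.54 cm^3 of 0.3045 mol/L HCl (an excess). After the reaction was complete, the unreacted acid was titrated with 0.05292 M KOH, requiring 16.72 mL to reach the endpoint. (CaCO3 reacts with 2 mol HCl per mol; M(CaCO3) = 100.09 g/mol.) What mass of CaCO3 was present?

Total n(HCl) added = 0.3045 x 0.05454 = 0.01661 mol.
n(KOH) used = 0.05292 x 0.01672 = 0.0008848 mol, which equals the excess n(HCl).
So n(HCl) consumed by the sample = 0.01661 - 0.0008848 = 0.01572 mol.
n(CaCO3) = 0.01572 / 2 = 0.007861 mol.
mass = 0.007861 mol x 100.09 g/mol = 0.787 g.

0.787 g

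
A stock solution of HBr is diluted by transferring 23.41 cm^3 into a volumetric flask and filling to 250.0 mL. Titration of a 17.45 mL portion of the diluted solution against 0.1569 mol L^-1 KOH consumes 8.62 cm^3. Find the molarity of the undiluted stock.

n(KOH) = 0.1569 x 0.008620 = 0.001352 mol.
n(HBr) in the aliquot = 0.001352 mol.
[diluted HBr] = 0.001352 / 0.01745 = 0.07751 M.
Dilution factor = 250.0/23.41 = 10.68, so [stock] = 0.07751 x 10.68 = 0.828 M.

0.828 M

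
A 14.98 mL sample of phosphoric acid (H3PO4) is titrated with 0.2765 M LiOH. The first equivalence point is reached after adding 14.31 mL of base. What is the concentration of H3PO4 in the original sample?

0.264 M

n(LiOH) = 0.2765 x 0.01431 = 0.003957 mol.
At the first equivalence point, 1 mol OH^- react per mol H3PO4, so n(H3PO4) = 0.003957 / 1 = 0.003957 mol.
[H3PO4] = 0.003957 / 0.01498 L = 0.264 M.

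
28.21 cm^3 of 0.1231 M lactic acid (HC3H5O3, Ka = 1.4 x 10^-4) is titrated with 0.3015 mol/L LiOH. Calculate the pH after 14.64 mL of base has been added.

12.34

n(acid) = 0.1231 x 0.02821 = 0.003473 mol; n(LiOH) added = 0.3015 x 0.01464 = 0.004414 mol.
Base is in excess by 0.004414 - 0.003473 = 0.0009413 mol in a total volume of 0.04285 L.
[OH^-] = 0.0009413/0.04285 = 0.02197 M, so pOH = 1.66 and pH = 14.00 - 1.66 = 12.34.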